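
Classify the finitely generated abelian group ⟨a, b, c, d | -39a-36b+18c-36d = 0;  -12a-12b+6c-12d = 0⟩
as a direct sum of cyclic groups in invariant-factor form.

rank_ℚ(R)=2; free=4−2=2
SNF(R) diag = [3, 6] → torsion [3, 6]

Answer: M ≅ ℤ^2 ⊕ ℤ/3 ⊕ ℤ/6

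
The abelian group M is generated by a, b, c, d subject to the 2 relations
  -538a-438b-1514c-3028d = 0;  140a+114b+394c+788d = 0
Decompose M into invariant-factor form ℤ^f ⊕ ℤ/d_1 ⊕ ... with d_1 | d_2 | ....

rank_ℚ(R)=2; free=4−2=2
SNF(R) diag = [2, 6] → torsion [2, 6]

Answer: M ≅ ℤ^2 ⊕ ℤ/2 ⊕ ℤ/6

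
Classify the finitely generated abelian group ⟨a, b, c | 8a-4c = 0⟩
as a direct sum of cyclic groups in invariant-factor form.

Answer: M ≅ ℤ^2 ⊕ ℤ/4

Derivation:
rank_ℚ(R)=1; free=3−1=2
SNF(R) diag = [4] → torsion [4]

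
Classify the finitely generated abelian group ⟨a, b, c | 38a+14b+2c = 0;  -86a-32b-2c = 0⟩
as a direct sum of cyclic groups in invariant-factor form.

Answer: M ≅ ℤ^1 ⊕ ℤ/2 ⊕ ℤ/6

Derivation:
rank_ℚ(R)=2; free=3−2=1
SNF(R) diag = [2, 6] → torsion [2, 6]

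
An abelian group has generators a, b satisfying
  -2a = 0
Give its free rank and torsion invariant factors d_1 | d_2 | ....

rank_ℚ(R)=1; free=2−1=1
SNF(R) diag = [2] → torsion [2]

Answer: M ≅ ℤ^1 ⊕ ℤ/2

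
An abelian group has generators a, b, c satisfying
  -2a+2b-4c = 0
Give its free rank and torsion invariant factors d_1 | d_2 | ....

Answer: M ≅ ℤ^2 ⊕ ℤ/2

Derivation:
rank_ℚ(R)=1; free=3−1=2
SNF(R) diag = [2] → torsion [2]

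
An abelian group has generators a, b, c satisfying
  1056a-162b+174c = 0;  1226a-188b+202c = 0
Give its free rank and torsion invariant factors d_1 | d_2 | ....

Answer: M ≅ ℤ^1 ⊕ ℤ/2 ⊕ ℤ/6

Derivation:
rank_ℚ(R)=2; free=3−2=1
SNF(R) diag = [2, 6] → torsion [2, 6]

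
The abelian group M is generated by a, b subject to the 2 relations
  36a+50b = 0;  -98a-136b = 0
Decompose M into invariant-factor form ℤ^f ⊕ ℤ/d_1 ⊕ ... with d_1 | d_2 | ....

rank_ℚ(R)=2; free=2−2=0
SNF(R) diag = [2, 2] → torsion [2, 2]

Answer: M ≅ ℤ/2 ⊕ ℤ/2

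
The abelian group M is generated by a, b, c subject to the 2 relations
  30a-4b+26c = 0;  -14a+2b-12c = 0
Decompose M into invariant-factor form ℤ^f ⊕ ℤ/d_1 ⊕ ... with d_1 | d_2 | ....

Answer: M ≅ ℤ^1 ⊕ ℤ/2 ⊕ ℤ/2

Derivation:
rank_ℚ(R)=2; free=3−2=1
SNF(R) diag = [2, 2] → torsion [2, 2]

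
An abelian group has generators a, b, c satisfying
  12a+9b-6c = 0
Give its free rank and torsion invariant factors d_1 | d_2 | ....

rank_ℚ(R)=1; free=3−1=2
SNF(R) diag = [3] → torsion [3]

Answer: M ≅ ℤ^2 ⊕ ℤ/3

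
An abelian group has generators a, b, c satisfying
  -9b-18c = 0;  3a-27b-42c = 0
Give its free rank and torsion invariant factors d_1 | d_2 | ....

Answer: M ≅ ℤ^1 ⊕ ℤ/3 ⊕ ℤ/9

Derivation:
rank_ℚ(R)=2; free=3−2=1
SNF(R) diag = [3, 9] → torsion [3, 9]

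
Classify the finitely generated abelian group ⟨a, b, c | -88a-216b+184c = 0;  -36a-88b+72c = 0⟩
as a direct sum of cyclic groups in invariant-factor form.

Answer: M ≅ ℤ^1 ⊕ ℤ/4 ⊕ ℤ/8

Derivation:
rank_ℚ(R)=2; free=3−2=1
SNF(R) diag = [4, 8] → torsion [4, 8]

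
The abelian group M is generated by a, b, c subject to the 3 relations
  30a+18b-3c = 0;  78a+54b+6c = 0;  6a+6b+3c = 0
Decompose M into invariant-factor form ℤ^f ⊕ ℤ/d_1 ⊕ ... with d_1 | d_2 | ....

rank_ℚ(R)=3; free=3−3=0
SNF(R) diag = [3, 6, 12] → torsion [3, 6, 12]

Answer: M ≅ ℤ/3 ⊕ ℤ/6 ⊕ ℤ/12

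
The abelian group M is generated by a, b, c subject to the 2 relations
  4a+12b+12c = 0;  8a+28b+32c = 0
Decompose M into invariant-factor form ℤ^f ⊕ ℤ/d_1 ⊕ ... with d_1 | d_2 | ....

rank_ℚ(R)=2; free=3−2=1
SNF(R) diag = [4, 4] → torsion [4, 4]

Answer: M ≅ ℤ^1 ⊕ ℤ/4 ⊕ ℤ/4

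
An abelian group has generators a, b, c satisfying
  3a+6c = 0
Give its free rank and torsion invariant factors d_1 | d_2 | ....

rank_ℚ(R)=1; free=3−1=2
SNF(R) diag = [3] → torsion [3]

Answer: M ≅ ℤ^2 ⊕ ℤ/3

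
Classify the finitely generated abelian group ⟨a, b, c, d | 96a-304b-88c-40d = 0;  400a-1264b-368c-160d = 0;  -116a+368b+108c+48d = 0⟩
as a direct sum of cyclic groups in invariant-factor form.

rank_ℚ(R)=3; free=4−3=1
SNF(R) diag = [4, 8, 16] → torsion [4, 8, 16]

Answer: M ≅ ℤ^1 ⊕ ℤ/4 ⊕ ℤ/8 ⊕ ℤ/16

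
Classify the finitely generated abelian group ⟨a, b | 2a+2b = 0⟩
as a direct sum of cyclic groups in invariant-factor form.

rank_ℚ(R)=1; free=2−1=1
SNF(R) diag = [2] → torsion [2]

Answer: M ≅ ℤ^1 ⊕ ℤ/2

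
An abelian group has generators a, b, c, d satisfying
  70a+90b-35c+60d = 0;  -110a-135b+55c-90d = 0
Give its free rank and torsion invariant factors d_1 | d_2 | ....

Answer: M ≅ ℤ^2 ⊕ ℤ/5 ⊕ ℤ/15

Derivation:
rank_ℚ(R)=2; free=4−2=2
SNF(R) diag = [5, 15] → torsion [5, 15]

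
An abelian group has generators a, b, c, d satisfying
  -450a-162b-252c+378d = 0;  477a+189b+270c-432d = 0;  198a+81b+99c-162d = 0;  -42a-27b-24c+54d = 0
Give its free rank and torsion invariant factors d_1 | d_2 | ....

Answer: M ≅ ℤ/3 ⊕ ℤ/9 ⊕ ℤ/27 ⊕ ℤ/54

Derivation:
rank_ℚ(R)=4; free=4−4=0
SNF(R) diag = [3, 9, 27, 54] → torsion [3, 9, 27, 54]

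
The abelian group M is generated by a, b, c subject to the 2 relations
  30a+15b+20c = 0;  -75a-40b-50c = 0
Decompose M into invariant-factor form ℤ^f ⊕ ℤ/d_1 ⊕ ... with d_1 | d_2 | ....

Answer: M ≅ ℤ^1 ⊕ ℤ/5 ⊕ ℤ/5

Derivation:
rank_ℚ(R)=2; free=3−2=1
SNF(R) diag = [5, 5] → torsion [5, 5]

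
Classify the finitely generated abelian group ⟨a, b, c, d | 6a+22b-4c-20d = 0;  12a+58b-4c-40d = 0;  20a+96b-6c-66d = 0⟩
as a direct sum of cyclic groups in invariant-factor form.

rank_ℚ(R)=3; free=4−3=1
SNF(R) diag = [2, 2, 2] → torsion [2, 2, 2]

Answer: M ≅ ℤ^1 ⊕ ℤ/2 ⊕ ℤ/2 ⊕ ℤ/2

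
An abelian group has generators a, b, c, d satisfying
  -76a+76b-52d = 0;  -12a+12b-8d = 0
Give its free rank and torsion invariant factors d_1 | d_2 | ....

Answer: M ≅ ℤ^2 ⊕ ℤ/4 ⊕ ℤ/4

Derivation:
rank_ℚ(R)=2; free=4−2=2
SNF(R) diag = [4, 4] → torsion [4, 4]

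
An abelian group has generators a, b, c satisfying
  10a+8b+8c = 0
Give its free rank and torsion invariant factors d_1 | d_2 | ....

rank_ℚ(R)=1; free=3−1=2
SNF(R) diag = [2] → torsion [2]

Answer: M ≅ ℤ^2 ⊕ ℤ/2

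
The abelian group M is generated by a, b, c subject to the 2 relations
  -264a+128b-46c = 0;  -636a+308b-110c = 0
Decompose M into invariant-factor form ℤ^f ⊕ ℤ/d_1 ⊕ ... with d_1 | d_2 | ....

Answer: M ≅ ℤ^1 ⊕ ℤ/2 ⊕ ℤ/4

Derivation:
rank_ℚ(R)=2; free=3−2=1
SNF(R) diag = [2, 4] → torsion [2, 4]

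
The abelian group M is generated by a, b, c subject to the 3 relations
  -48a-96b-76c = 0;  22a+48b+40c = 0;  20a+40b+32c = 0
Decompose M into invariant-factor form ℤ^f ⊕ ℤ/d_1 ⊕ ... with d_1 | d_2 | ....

Answer: M ≅ ℤ/2 ⊕ ℤ/4 ⊕ ℤ/8

Derivation:
rank_ℚ(R)=3; free=3−3=0
SNF(R) diag = [2, 4, 8] → torsion [2, 4, 8]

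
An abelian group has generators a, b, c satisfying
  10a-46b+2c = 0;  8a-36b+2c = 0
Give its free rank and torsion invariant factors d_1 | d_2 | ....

Answer: M ≅ ℤ^1 ⊕ ℤ/2 ⊕ ℤ/2

Derivation:
rank_ℚ(R)=2; free=3−2=1
SNF(R) diag = [2, 2] → torsion [2, 2]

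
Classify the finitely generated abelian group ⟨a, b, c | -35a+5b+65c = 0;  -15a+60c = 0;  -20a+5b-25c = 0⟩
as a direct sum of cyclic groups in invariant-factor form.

rank_ℚ(R)=3; free=3−3=0
SNF(R) diag = [5, 15, 30] → torsion [5, 15, 30]

Answer: M ≅ ℤ/5 ⊕ ℤ/15 ⊕ ℤ/30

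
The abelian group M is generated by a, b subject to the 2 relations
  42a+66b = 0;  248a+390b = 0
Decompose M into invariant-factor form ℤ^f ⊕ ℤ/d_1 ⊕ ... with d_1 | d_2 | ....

rank_ℚ(R)=2; free=2−2=0
SNF(R) diag = [2, 6] → torsion [2, 6]

Answer: M ≅ ℤ/2 ⊕ ℤ/6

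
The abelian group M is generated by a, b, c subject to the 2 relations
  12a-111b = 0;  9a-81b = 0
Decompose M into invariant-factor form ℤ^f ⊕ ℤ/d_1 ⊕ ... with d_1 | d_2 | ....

rank_ℚ(R)=2; free=3−2=1
SNF(R) diag = [3, 9] → torsion [3, 9]

Answer: M ≅ ℤ^1 ⊕ ℤ/3 ⊕ ℤ/9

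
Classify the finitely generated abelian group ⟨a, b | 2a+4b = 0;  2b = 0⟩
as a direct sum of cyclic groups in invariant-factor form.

Answer: M ≅ ℤ/2 ⊕ ℤ/2

Derivation:
rank_ℚ(R)=2; free=2−2=0
SNF(R) diag = [2, 2] → torsion [2, 2]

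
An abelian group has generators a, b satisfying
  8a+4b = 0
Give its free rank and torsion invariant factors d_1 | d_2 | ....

Answer: M ≅ ℤ^1 ⊕ ℤ/4

Derivation:
rank_ℚ(R)=1; free=2−1=1
SNF(R) diag = [4] → torsion [4]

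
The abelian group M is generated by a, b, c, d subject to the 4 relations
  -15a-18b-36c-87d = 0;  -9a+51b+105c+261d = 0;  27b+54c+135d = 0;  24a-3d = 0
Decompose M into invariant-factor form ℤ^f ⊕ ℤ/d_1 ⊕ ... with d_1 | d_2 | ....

Answer: M ≅ ℤ/3 ⊕ ℤ/3 ⊕ ℤ/9 ⊕ ℤ/27

Derivation:
rank_ℚ(R)=4; free=4−4=0
SNF(R) diag = [3, 3, 9, 27] → torsion [3, 3, 9, 27]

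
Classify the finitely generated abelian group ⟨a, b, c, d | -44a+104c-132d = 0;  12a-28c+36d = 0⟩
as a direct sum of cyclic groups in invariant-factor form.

rank_ℚ(R)=2; free=4−2=2
SNF(R) diag = [4, 4] → torsion [4, 4]

Answer: M ≅ ℤ^2 ⊕ ℤ/4 ⊕ ℤ/4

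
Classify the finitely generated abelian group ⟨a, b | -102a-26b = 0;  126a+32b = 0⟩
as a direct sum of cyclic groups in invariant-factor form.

rank_ℚ(R)=2; free=2−2=0
SNF(R) diag = [2, 6] → torsion [2, 6]

Answer: M ≅ ℤ/2 ⊕ ℤ/6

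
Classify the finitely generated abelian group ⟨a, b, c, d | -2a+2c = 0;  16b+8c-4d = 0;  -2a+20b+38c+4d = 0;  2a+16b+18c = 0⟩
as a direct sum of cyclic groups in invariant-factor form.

rank_ℚ(R)=4; free=4−4=0
SNF(R) diag = [2, 4, 4, 4] → torsion [2, 4, 4, 4]

Answer: M ≅ ℤ/2 ⊕ ℤ/4 ⊕ ℤ/4 ⊕ ℤ/4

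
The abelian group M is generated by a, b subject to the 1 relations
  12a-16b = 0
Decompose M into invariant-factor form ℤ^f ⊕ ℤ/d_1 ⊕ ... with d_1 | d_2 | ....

rank_ℚ(R)=1; free=2−1=1
SNF(R) diag = [4] → torsion [4]

Answer: M ≅ ℤ^1 ⊕ ℤ/4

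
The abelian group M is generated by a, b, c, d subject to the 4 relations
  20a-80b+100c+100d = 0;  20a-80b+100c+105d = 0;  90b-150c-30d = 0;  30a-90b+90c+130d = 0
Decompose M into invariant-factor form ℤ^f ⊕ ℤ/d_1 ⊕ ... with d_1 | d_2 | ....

rank_ℚ(R)=4; free=4−4=0
SNF(R) diag = [5, 10, 30, 60] → torsion [5, 10, 30, 60]

Answer: M ≅ ℤ/5 ⊕ ℤ/10 ⊕ ℤ/30 ⊕ ℤ/60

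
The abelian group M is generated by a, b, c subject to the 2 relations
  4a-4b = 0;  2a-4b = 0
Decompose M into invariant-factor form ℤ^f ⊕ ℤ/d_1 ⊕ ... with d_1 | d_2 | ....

rank_ℚ(R)=2; free=3−2=1
SNF(R) diag = [2, 4] → torsion [2, 4]

Answer: M ≅ ℤ^1 ⊕ ℤ/2 ⊕ ℤ/4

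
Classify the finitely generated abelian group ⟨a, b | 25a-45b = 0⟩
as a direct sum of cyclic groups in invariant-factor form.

Answer: M ≅ ℤ^1 ⊕ ℤ/5

Derivation:
rank_ℚ(R)=1; free=2−1=1
SNF(R) diag = [5] → torsion [5]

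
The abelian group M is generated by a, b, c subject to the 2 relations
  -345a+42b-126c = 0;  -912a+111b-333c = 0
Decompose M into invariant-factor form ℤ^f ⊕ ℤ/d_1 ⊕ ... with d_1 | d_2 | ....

rank_ℚ(R)=2; free=3−2=1
SNF(R) diag = [3, 3] → torsion [3, 3]

Answer: M ≅ ℤ^1 ⊕ ℤ/3 ⊕ ℤ/3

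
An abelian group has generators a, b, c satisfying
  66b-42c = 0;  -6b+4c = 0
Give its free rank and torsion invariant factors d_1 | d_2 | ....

rank_ℚ(R)=2; free=3−2=1
SNF(R) diag = [2, 6] → torsion [2, 6]

Answer: M ≅ ℤ^1 ⊕ ℤ/2 ⊕ ℤ/6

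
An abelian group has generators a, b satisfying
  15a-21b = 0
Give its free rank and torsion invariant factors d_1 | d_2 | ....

Answer: M ≅ ℤ^1 ⊕ ℤ/3

Derivation:
rank_ℚ(R)=1; free=2−1=1
SNF(R) diag = [3] → torsion [3]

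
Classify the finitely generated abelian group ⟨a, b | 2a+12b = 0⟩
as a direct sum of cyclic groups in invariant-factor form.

Answer: M ≅ ℤ^1 ⊕ ℤ/2

Derivation:
rank_ℚ(R)=1; free=2−1=1
SNF(R) diag = [2] → torsion [2]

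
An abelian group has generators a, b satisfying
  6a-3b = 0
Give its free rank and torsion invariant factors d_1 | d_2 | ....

rank_ℚ(R)=1; free=2−1=1
SNF(R) diag = [3] → torsion [3]

Answer: M ≅ ℤ^1 ⊕ ℤ/3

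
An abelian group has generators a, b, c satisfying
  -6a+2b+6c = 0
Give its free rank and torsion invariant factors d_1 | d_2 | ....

rank_ℚ(R)=1; free=3−1=2
SNF(R) diag = [2] → torsion [2]

Answer: M ≅ ℤ^2 ⊕ ℤ/2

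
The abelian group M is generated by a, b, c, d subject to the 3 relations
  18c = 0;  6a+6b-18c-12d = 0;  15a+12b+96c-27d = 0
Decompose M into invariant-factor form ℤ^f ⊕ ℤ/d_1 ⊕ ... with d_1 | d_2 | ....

rank_ℚ(R)=3; free=4−3=1
SNF(R) diag = [3, 6, 18] → torsion [3, 6, 18]

Answer: M ≅ ℤ^1 ⊕ ℤ/3 ⊕ ℤ/6 ⊕ ℤ/18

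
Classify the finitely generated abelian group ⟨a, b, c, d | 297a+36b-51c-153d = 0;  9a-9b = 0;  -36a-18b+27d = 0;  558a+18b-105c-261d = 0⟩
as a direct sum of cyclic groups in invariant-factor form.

rank_ℚ(R)=4; free=4−4=0
SNF(R) diag = [3, 9, 27, 27] → torsion [3, 9, 27, 27]

Answer: M ≅ ℤ/3 ⊕ ℤ/9 ⊕ ℤ/27 ⊕ ℤ/27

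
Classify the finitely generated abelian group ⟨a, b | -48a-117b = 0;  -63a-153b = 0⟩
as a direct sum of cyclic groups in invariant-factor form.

rank_ℚ(R)=2; free=2−2=0
SNF(R) diag = [3, 9] → torsion [3, 9]

Answer: M ≅ ℤ/3 ⊕ ℤ/9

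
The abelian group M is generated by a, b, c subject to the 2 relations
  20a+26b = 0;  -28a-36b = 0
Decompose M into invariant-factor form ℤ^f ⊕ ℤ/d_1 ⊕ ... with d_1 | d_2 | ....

Answer: M ≅ ℤ^1 ⊕ ℤ/2 ⊕ ℤ/4

Derivation:
rank_ℚ(R)=2; free=3−2=1
SNF(R) diag = [2, 4] → torsion [2, 4]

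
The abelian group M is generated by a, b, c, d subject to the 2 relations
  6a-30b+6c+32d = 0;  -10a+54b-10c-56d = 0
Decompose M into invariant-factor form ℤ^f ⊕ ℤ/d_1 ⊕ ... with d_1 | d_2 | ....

rank_ℚ(R)=2; free=4−2=2
SNF(R) diag = [2, 4] → torsion [2, 4]

Answer: M ≅ ℤ^2 ⊕ ℤ/2 ⊕ ℤ/4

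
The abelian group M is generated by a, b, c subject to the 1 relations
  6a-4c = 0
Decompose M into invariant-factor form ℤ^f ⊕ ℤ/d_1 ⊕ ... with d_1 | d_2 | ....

Answer: M ≅ ℤ^2 ⊕ ℤ/2

Derivation:
rank_ℚ(R)=1; free=3−1=2
SNF(R) diag = [2] → torsion [2]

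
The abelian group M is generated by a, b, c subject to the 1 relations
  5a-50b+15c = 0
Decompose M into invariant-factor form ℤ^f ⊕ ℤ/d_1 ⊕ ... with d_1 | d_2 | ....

Answer: M ≅ ℤ^2 ⊕ ℤ/5

Derivation:
rank_ℚ(R)=1; free=3−1=2
SNF(R) diag = [5] → torsion [5]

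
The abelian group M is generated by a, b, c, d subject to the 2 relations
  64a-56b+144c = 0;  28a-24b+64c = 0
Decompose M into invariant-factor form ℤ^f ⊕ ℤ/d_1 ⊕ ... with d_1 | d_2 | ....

rank_ℚ(R)=2; free=4−2=2
SNF(R) diag = [4, 8] → torsion [4, 8]

Answer: M ≅ ℤ^2 ⊕ ℤ/4 ⊕ ℤ/8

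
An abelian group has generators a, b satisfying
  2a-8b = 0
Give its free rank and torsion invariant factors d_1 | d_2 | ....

Answer: M ≅ ℤ^1 ⊕ ℤ/2

Derivation:
rank_ℚ(R)=1; free=2−1=1
SNF(R) diag = [2] → torsion [2]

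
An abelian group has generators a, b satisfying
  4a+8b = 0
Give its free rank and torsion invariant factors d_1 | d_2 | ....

Answer: M ≅ ℤ^1 ⊕ ℤ/4

Derivation:
rank_ℚ(R)=1; free=2−1=1
SNF(R) diag = [4] → torsion [4]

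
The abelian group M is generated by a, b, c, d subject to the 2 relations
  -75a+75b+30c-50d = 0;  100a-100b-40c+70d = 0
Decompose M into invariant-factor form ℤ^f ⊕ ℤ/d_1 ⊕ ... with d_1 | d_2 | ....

rank_ℚ(R)=2; free=4−2=2
SNF(R) diag = [5, 10] → torsion [5, 10]

Answer: M ≅ ℤ^2 ⊕ ℤ/5 ⊕ ℤ/10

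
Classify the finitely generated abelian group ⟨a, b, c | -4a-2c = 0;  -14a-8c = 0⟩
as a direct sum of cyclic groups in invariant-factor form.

Answer: M ≅ ℤ^1 ⊕ ℤ/2 ⊕ ℤ/2

Derivation:
rank_ℚ(R)=2; free=3−2=1
SNF(R) diag = [2, 2] → torsion [2, 2]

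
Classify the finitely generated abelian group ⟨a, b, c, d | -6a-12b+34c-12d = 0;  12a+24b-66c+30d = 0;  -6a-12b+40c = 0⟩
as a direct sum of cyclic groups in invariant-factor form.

Answer: M ≅ ℤ^1 ⊕ ℤ/2 ⊕ ℤ/6 ⊕ ℤ/6

Derivation:
rank_ℚ(R)=3; free=4−3=1
SNF(R) diag = [2, 6, 6] → torsion [2, 6, 6]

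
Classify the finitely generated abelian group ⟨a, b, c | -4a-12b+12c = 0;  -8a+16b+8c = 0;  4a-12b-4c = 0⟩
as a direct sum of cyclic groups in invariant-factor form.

rank_ℚ(R)=3; free=3−3=0
SNF(R) diag = [4, 8, 8] → torsion [4, 8, 8]

Answer: M ≅ ℤ/4 ⊕ ℤ/8 ⊕ ℤ/8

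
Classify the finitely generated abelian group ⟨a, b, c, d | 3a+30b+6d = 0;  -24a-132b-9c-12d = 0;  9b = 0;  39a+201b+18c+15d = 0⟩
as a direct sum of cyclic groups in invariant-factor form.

Answer: M ≅ ℤ/3 ⊕ ℤ/9 ⊕ ℤ/9 ⊕ ℤ/9

Derivation:
rank_ℚ(R)=4; free=4−4=0
SNF(R) diag = [3, 9, 9, 9] → torsion [3, 9, 9, 9]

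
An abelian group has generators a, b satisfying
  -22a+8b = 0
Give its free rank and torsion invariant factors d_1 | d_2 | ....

rank_ℚ(R)=1; free=2−1=1
SNF(R) diag = [2] → torsion [2]

Answer: M ≅ ℤ^1 ⊕ ℤ/2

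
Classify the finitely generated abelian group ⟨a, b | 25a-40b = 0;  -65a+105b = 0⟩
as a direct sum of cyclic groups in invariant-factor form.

rank_ℚ(R)=2; free=2−2=0
SNF(R) diag = [5, 5] → torsion [5, 5]

Answer: M ≅ ℤ/5 ⊕ ℤ/5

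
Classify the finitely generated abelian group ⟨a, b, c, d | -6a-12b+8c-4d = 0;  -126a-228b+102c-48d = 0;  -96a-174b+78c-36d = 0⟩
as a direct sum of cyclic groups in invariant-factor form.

rank_ℚ(R)=3; free=4−3=1
SNF(R) diag = [2, 6, 6] → torsion [2, 6, 6]

Answer: M ≅ ℤ^1 ⊕ ℤ/2 ⊕ ℤ/6 ⊕ ℤ/6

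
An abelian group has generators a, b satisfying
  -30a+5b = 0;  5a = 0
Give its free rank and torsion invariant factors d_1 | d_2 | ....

rank_ℚ(R)=2; free=2−2=0
SNF(R) diag = [5, 5] → torsion [5, 5]

Answer: M ≅ ℤ/5 ⊕ ℤ/5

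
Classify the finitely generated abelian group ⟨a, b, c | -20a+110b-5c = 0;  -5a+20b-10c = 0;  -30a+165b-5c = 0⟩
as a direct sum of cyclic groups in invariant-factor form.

rank_ℚ(R)=3; free=3−3=0
SNF(R) diag = [5, 5, 15] → torsion [5, 5, 15]

Answer: M ≅ ℤ/5 ⊕ ℤ/5 ⊕ ℤ/15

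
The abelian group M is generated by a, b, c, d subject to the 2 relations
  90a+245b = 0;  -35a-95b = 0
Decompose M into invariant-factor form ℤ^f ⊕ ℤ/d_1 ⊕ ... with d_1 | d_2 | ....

rank_ℚ(R)=2; free=4−2=2
SNF(R) diag = [5, 5] → torsion [5, 5]

Answer: M ≅ ℤ^2 ⊕ ℤ/5 ⊕ ℤ/5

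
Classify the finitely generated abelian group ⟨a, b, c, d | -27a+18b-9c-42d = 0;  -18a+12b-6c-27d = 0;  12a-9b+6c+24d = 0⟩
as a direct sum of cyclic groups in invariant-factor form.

Answer: M ≅ ℤ^1 ⊕ ℤ/3 ⊕ ℤ/3 ⊕ ℤ/3

Derivation:
rank_ℚ(R)=3; free=4−3=1
SNF(R) diag = [3, 3, 3] → torsion [3, 3, 3]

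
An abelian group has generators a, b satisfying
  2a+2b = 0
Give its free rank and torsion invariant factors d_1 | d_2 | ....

Answer: M ≅ ℤ^1 ⊕ ℤ/2

Derivation:
rank_ℚ(R)=1; free=2−1=1
SNF(R) diag = [2] → torsion [2]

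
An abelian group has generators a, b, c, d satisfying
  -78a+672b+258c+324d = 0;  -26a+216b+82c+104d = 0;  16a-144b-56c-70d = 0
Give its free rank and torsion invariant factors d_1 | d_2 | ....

rank_ℚ(R)=3; free=4−3=1
SNF(R) diag = [2, 6, 12] → torsion [2, 6, 12]

Answer: M ≅ ℤ^1 ⊕ ℤ/2 ⊕ ℤ/6 ⊕ ℤ/12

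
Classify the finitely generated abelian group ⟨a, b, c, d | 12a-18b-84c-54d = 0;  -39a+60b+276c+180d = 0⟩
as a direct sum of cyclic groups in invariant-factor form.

Answer: M ≅ ℤ^2 ⊕ ℤ/3 ⊕ ℤ/6

Derivation:
rank_ℚ(R)=2; free=4−2=2
SNF(R) diag = [3, 6] → torsion [3, 6]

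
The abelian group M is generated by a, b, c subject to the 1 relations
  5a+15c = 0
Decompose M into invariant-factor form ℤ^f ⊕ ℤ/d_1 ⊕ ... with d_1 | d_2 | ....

rank_ℚ(R)=1; free=3−1=2
SNF(R) diag = [5] → torsion [5]

Answer: M ≅ ℤ^2 ⊕ ℤ/5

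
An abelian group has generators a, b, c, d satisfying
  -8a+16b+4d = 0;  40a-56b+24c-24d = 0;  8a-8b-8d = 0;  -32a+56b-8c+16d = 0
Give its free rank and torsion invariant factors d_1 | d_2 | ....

Answer: M ≅ ℤ/4 ⊕ ℤ/8 ⊕ ℤ/8 ⊕ ℤ/8

Derivation:
rank_ℚ(R)=4; free=4−4=0
SNF(R) diag = [4, 8, 8, 8] → torsion [4, 8, 8, 8]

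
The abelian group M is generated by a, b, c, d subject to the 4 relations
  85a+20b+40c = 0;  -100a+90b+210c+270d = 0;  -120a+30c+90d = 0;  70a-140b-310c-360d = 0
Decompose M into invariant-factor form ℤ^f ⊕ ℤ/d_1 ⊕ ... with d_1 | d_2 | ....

Answer: M ≅ ℤ/5 ⊕ ℤ/10 ⊕ ℤ/30 ⊕ ℤ/90

Derivation:
rank_ℚ(R)=4; free=4−4=0
SNF(R) diag = [5, 10, 30, 90] → torsion [5, 10, 30, 90]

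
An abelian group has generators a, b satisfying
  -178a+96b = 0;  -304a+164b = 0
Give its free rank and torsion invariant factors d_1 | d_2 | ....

Answer: M ≅ ℤ/2 ⊕ ℤ/4

Derivation:
rank_ℚ(R)=2; free=2−2=0
SNF(R) diag = [2, 4] → torsion [2, 4]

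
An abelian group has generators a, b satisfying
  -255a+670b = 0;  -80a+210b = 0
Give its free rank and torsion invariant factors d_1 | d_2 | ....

rank_ℚ(R)=2; free=2−2=0
SNF(R) diag = [5, 10] → torsion [5, 10]

Answer: M ≅ ℤ/5 ⊕ ℤ/10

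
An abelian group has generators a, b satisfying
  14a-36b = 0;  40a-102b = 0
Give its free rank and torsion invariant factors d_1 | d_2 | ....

rank_ℚ(R)=2; free=2−2=0
SNF(R) diag = [2, 6] → torsion [2, 6]

Answer: M ≅ ℤ/2 ⊕ ℤ/6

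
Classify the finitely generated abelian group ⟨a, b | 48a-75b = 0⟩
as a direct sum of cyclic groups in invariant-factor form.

Answer: M ≅ ℤ^1 ⊕ ℤ/3

Derivation:
rank_ℚ(R)=1; free=2−1=1
SNF(R) diag = [3] → torsion [3]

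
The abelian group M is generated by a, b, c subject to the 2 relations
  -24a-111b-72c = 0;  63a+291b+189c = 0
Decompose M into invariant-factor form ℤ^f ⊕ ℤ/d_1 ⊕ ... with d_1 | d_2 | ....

rank_ℚ(R)=2; free=3−2=1
SNF(R) diag = [3, 3] → torsion [3, 3]

Answer: M ≅ ℤ^1 ⊕ ℤ/3 ⊕ ℤ/3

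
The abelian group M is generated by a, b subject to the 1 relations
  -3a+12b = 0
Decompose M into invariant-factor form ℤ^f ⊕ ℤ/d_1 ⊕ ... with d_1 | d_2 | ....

rank_ℚ(R)=1; free=2−1=1
SNF(R) diag = [3] → torsion [3]

Answer: M ≅ ℤ^1 ⊕ ℤ/3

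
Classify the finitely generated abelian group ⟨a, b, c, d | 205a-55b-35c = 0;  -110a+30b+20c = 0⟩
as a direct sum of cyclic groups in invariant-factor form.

Answer: M ≅ ℤ^2 ⊕ ℤ/5 ⊕ ℤ/10

Derivation:
rank_ℚ(R)=2; free=4−2=2
SNF(R) diag = [5, 10] → torsion [5, 10]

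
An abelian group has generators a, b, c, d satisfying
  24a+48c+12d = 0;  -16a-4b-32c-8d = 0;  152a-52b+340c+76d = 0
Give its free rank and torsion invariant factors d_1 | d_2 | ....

rank_ℚ(R)=3; free=4−3=1
SNF(R) diag = [4, 12, 36] → torsion [4, 12, 36]

Answer: M ≅ ℤ^1 ⊕ ℤ/4 ⊕ ℤ/12 ⊕ ℤ/36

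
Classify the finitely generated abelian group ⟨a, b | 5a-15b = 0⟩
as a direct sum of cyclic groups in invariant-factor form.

rank_ℚ(R)=1; free=2−1=1
SNF(R) diag = [5] → torsion [5]

Answer: M ≅ ℤ^1 ⊕ ℤ/5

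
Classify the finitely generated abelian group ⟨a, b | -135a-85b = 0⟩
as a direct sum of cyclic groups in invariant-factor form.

Answer: M ≅ ℤ^1 ⊕ ℤ/5

Derivation:
rank_ℚ(R)=1; free=2−1=1
SNF(R) diag = [5] → torsion [5]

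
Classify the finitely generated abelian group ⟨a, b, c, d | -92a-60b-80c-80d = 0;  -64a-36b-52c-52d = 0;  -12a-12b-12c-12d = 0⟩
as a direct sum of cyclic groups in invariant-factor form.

rank_ℚ(R)=3; free=4−3=1
SNF(R) diag = [4, 12, 12] → torsion [4, 12, 12]

Answer: M ≅ ℤ^1 ⊕ ℤ/4 ⊕ ℤ/12 ⊕ ℤ/12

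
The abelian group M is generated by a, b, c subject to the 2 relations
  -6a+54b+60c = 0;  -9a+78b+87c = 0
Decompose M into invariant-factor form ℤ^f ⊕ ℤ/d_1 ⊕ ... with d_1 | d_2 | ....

rank_ℚ(R)=2; free=3−2=1
SNF(R) diag = [3, 6] → torsion [3, 6]

Answer: M ≅ ℤ^1 ⊕ ℤ/3 ⊕ ℤ/6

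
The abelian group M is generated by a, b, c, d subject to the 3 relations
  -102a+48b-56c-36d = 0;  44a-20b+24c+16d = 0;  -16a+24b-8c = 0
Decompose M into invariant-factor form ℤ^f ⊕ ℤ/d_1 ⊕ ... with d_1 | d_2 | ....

rank_ℚ(R)=3; free=4−3=1
SNF(R) diag = [2, 4, 8] → torsion [2, 4, 8]

Answer: M ≅ ℤ^1 ⊕ ℤ/2 ⊕ ℤ/4 ⊕ ℤ/8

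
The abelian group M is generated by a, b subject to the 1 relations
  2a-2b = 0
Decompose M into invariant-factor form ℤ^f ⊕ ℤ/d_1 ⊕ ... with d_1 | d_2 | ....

Answer: M ≅ ℤ^1 ⊕ ℤ/2

Derivation:
rank_ℚ(R)=1; free=2−1=1
SNF(R) diag = [2] → torsion [2]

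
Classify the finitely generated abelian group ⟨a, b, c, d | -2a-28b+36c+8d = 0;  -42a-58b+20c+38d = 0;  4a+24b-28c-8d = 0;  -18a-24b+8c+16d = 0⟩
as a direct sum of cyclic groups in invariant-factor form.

Answer: M ≅ ℤ/2 ⊕ ℤ/2 ⊕ ℤ/4 ⊕ ℤ/4

Derivation:
rank_ℚ(R)=4; free=4−4=0
SNF(R) diag = [2, 2, 4, 4] → torsion [2, 2, 4, 4]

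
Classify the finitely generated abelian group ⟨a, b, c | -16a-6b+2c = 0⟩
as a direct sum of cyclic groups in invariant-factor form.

rank_ℚ(R)=1; free=3−1=2
SNF(R) diag = [2] → torsion [2]

Answer: M ≅ ℤ^2 ⊕ ℤ/2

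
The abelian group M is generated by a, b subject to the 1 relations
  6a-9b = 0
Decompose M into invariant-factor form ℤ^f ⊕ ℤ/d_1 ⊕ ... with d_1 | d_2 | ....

Answer: M ≅ ℤ^1 ⊕ ℤ/3

Derivation:
rank_ℚ(R)=1; free=2−1=1
SNF(R) diag = [3] → torsion [3]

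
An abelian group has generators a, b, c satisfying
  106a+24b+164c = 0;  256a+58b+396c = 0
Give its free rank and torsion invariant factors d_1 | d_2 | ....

Answer: M ≅ ℤ^1 ⊕ ℤ/2 ⊕ ℤ/2

Derivation:
rank_ℚ(R)=2; free=3−2=1
SNF(R) diag = [2, 2] → torsion [2, 2]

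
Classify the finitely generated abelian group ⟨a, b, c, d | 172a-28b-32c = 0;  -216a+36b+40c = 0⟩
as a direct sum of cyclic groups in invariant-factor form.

Answer: M ≅ ℤ^2 ⊕ ℤ/4 ⊕ ℤ/4

Derivation:
rank_ℚ(R)=2; free=4−2=2
SNF(R) diag = [4, 4] → torsion [4, 4]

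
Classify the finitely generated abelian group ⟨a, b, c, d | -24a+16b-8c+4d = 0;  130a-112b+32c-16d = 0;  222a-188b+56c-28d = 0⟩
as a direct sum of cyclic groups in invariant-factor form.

Answer: M ≅ ℤ^1 ⊕ ℤ/2 ⊕ ℤ/4 ⊕ ℤ/4

Derivation:
rank_ℚ(R)=3; free=4−3=1
SNF(R) diag = [2, 4, 4] → torsion [2, 4, 4]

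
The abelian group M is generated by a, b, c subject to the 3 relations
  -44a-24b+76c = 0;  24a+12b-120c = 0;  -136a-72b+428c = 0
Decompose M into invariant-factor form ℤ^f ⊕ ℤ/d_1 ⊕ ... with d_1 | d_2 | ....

Answer: M ≅ ℤ/4 ⊕ ℤ/12 ⊕ ℤ/36

Derivation:
rank_ℚ(R)=3; free=3−3=0
SNF(R) diag = [4, 12, 36] → torsion [4, 12, 36]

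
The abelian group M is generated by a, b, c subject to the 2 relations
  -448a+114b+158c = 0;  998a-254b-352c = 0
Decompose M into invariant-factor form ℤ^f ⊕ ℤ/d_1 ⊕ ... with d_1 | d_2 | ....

rank_ℚ(R)=2; free=3−2=1
SNF(R) diag = [2, 2] → torsion [2, 2]

Answer: M ≅ ℤ^1 ⊕ ℤ/2 ⊕ ℤ/2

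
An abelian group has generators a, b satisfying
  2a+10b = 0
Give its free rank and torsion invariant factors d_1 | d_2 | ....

rank_ℚ(R)=1; free=2−1=1
SNF(R) diag = [2] → torsion [2]

Answer: M ≅ ℤ^1 ⊕ ℤ/2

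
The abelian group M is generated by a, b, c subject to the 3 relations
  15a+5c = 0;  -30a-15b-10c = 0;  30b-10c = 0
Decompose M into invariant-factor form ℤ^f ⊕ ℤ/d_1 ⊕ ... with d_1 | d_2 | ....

Answer: M ≅ ℤ/5 ⊕ ℤ/15 ⊕ ℤ/30

Derivation:
rank_ℚ(R)=3; free=3−3=0
SNF(R) diag = [5, 15, 30] → torsion [5, 15, 30]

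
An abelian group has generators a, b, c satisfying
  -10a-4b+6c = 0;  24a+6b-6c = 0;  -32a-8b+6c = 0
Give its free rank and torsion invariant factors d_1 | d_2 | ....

Answer: M ≅ ℤ/2 ⊕ ℤ/6 ⊕ ℤ/6

Derivation:
rank_ℚ(R)=3; free=3−3=0
SNF(R) diag = [2, 6, 6] → torsion [2, 6, 6]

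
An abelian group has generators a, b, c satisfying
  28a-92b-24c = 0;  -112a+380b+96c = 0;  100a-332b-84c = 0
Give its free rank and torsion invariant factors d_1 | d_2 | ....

Answer: M ≅ ℤ/4 ⊕ ℤ/12 ⊕ ℤ/12

Derivation:
rank_ℚ(R)=3; free=3−3=0
SNF(R) diag = [4, 12, 12] → torsion [4, 12, 12]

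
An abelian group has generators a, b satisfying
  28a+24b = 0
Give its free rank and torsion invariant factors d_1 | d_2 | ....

Answer: M ≅ ℤ^1 ⊕ ℤ/4

Derivation:
rank_ℚ(R)=1; free=2−1=1
SNF(R) diag = [4] → torsion [4]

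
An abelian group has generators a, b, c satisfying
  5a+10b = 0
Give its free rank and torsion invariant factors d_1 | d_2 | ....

Answer: M ≅ ℤ^2 ⊕ ℤ/5

Derivation:
rank_ℚ(R)=1; free=3−1=2
SNF(R) diag = [5] → torsion [5]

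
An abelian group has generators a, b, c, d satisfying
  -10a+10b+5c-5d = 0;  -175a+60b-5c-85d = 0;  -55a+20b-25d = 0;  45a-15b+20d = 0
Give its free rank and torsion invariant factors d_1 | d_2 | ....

rank_ℚ(R)=4; free=4−4=0
SNF(R) diag = [5, 5, 5, 15] → torsion [5, 5, 5, 15]

Answer: M ≅ ℤ/5 ⊕ ℤ/5 ⊕ ℤ/5 ⊕ ℤ/15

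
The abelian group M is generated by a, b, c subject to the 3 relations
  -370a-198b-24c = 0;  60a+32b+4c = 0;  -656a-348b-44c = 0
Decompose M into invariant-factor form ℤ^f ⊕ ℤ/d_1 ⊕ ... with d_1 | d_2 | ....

Answer: M ≅ ℤ/2 ⊕ ℤ/4 ⊕ ℤ/8

Derivation:
rank_ℚ(R)=3; free=3−3=0
SNF(R) diag = [2, 4, 8] → torsion [2, 4, 8]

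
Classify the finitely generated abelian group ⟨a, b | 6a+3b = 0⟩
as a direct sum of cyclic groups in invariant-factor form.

rank_ℚ(R)=1; free=2−1=1
SNF(R) diag = [3] → torsion [3]

Answer: M ≅ ℤ^1 ⊕ ℤ/3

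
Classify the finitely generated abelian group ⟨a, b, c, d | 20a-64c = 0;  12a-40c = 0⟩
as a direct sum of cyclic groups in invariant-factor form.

rank_ℚ(R)=2; free=4−2=2
SNF(R) diag = [4, 8] → torsion [4, 8]

Answer: M ≅ ℤ^2 ⊕ ℤ/4 ⊕ ℤ/8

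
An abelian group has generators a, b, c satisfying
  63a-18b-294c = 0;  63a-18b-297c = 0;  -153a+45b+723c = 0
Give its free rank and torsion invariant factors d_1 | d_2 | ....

Answer: M ≅ ℤ/3 ⊕ ℤ/9 ⊕ ℤ/9

Derivation:
rank_ℚ(R)=3; free=3−3=0
SNF(R) diag = [3, 9, 9] → torsion [3, 9, 9]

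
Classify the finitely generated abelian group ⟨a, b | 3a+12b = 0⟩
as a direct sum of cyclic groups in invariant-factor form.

rank_ℚ(R)=1; free=2−1=1
SNF(R) diag = [3] → torsion [3]

Answer: M ≅ ℤ^1 ⊕ ℤ/3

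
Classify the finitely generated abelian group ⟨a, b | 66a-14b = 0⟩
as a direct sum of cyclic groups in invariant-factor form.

rank_ℚ(R)=1; free=2−1=1
SNF(R) diag = [2] → torsion [2]

Answer: M ≅ ℤ^1 ⊕ ℤ/2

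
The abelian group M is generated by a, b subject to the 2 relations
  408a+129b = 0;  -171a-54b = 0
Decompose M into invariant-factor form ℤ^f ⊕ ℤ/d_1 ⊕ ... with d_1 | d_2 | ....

Answer: M ≅ ℤ/3 ⊕ ℤ/9

Derivation:
rank_ℚ(R)=2; free=2−2=0
SNF(R) diag = [3, 9] → torsion [3, 9]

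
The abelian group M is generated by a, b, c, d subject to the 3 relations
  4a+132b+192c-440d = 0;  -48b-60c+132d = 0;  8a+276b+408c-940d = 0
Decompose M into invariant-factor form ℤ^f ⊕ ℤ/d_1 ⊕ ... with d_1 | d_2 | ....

rank_ℚ(R)=3; free=4−3=1
SNF(R) diag = [4, 12, 36] → torsion [4, 12, 36]

Answer: M ≅ ℤ^1 ⊕ ℤ/4 ⊕ ℤ/12 ⊕ ℤ/36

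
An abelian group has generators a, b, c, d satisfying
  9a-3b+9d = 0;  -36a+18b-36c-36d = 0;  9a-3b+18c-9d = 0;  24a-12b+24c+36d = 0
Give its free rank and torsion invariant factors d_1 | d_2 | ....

rank_ℚ(R)=4; free=4−4=0
SNF(R) diag = [3, 6, 18, 36] → torsion [3, 6, 18, 36]

Answer: M ≅ ℤ/3 ⊕ ℤ/6 ⊕ ℤ/18 ⊕ ℤ/36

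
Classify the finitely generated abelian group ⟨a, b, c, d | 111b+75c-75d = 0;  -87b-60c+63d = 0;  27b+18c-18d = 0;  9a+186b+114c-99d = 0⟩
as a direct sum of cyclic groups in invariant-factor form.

Answer: M ≅ ℤ/3 ⊕ ℤ/3 ⊕ ℤ/9 ⊕ ℤ/9

Derivation:
rank_ℚ(R)=4; free=4−4=0
SNF(R) diag = [3, 3, 9, 9] → torsion [3, 3, 9, 9]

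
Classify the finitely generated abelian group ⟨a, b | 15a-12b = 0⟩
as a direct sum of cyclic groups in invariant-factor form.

Answer: M ≅ ℤ^1 ⊕ ℤ/3

Derivation:
rank_ℚ(R)=1; free=2−1=1
SNF(R) diag = [3] → torsion [3]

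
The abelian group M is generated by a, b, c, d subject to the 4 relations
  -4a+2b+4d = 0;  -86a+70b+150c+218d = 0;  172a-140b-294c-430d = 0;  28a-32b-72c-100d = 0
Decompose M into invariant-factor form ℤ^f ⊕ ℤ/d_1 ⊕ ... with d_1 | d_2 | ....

rank_ℚ(R)=4; free=4−4=0
SNF(R) diag = [2, 6, 18, 36] → torsion [2, 6, 18, 36]

Answer: M ≅ ℤ/2 ⊕ ℤ/6 ⊕ ℤ/18 ⊕ ℤ/36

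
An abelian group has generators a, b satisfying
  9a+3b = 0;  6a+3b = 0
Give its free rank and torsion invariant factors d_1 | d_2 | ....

rank_ℚ(R)=2; free=2−2=0
SNF(R) diag = [3, 3] → torsion [3, 3]

Answer: M ≅ ℤ/3 ⊕ ℤ/3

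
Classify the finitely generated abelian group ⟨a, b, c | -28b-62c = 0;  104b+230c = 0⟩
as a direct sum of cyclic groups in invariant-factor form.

Answer: M ≅ ℤ^1 ⊕ ℤ/2 ⊕ ℤ/4

Derivation:
rank_ℚ(R)=2; free=3−2=1
SNF(R) diag = [2, 4] → torsion [2, 4]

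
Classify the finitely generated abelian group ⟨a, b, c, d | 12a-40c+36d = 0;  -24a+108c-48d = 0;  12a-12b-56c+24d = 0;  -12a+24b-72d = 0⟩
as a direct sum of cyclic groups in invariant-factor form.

Answer: M ≅ ℤ/4 ⊕ ℤ/12 ⊕ ℤ/12 ⊕ ℤ/12

Derivation:
rank_ℚ(R)=4; free=4−4=0
SNF(R) diag = [4, 12, 12, 12] → torsion [4, 12, 12, 12]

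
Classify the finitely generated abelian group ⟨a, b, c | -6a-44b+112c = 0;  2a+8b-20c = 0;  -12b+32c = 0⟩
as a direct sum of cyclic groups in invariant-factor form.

Answer: M ≅ ℤ/2 ⊕ ℤ/4 ⊕ ℤ/4

Derivation:
rank_ℚ(R)=3; free=3−3=0
SNF(R) diag = [2, 4, 4] → torsion [2, 4, 4]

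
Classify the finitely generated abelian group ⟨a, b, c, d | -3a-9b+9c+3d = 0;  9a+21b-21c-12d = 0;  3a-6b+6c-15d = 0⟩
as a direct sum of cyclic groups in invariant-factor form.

Answer: M ≅ ℤ^1 ⊕ ℤ/3 ⊕ ℤ/3 ⊕ ℤ/9

Derivation:
rank_ℚ(R)=3; free=4−3=1
SNF(R) diag = [3, 3, 9] → torsion [3, 3, 9]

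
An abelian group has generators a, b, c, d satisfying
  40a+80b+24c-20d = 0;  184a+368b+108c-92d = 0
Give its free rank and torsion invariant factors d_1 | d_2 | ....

Answer: M ≅ ℤ^2 ⊕ ℤ/4 ⊕ ℤ/12

Derivation:
rank_ℚ(R)=2; free=4−2=2
SNF(R) diag = [4, 12] → torsion [4, 12]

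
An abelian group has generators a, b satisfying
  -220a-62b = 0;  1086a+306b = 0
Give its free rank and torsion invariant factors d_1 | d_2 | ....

rank_ℚ(R)=2; free=2−2=0
SNF(R) diag = [2, 6] → torsion [2, 6]

Answer: M ≅ ℤ/2 ⊕ ℤ/6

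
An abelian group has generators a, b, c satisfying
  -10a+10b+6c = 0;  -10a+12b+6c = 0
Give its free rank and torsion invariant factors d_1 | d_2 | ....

Answer: M ≅ ℤ^1 ⊕ ℤ/2 ⊕ ℤ/2

Derivation:
rank_ℚ(R)=2; free=3−2=1
SNF(R) diag = [2, 2] → torsion [2, 2]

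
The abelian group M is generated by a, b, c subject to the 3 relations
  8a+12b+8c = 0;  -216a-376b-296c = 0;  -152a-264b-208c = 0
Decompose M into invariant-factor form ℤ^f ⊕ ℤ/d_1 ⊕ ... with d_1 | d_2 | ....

rank_ℚ(R)=3; free=3−3=0
SNF(R) diag = [4, 8, 8] → torsion [4, 8, 8]

Answer: M ≅ ℤ/4 ⊕ ℤ/8 ⊕ ℤ/8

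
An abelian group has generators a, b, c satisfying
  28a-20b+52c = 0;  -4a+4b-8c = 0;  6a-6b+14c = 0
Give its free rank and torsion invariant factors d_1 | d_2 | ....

rank_ℚ(R)=3; free=3−3=0
SNF(R) diag = [2, 4, 8] → torsion [2, 4, 8]

Answer: M ≅ ℤ/2 ⊕ ℤ/4 ⊕ ℤ/8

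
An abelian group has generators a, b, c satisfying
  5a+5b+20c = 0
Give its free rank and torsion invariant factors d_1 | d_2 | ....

rank_ℚ(R)=1; free=3−1=2
SNF(R) diag = [5] → torsion [5]

Answer: M ≅ ℤ^2 ⊕ ℤ/5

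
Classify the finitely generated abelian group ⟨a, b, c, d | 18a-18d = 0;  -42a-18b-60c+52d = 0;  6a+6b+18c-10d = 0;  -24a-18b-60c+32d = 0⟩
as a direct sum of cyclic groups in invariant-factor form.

rank_ℚ(R)=4; free=4−4=0
SNF(R) diag = [2, 6, 6, 18] → torsion [2, 6, 6, 18]

Answer: M ≅ ℤ/2 ⊕ ℤ/6 ⊕ ℤ/6 ⊕ ℤ/18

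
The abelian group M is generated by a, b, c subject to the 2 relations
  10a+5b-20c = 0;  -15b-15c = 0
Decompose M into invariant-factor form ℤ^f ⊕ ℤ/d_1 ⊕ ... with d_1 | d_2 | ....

Answer: M ≅ ℤ^1 ⊕ ℤ/5 ⊕ ℤ/15

Derivation:
rank_ℚ(R)=2; free=3−2=1
SNF(R) diag = [5, 15] → torsion [5, 15]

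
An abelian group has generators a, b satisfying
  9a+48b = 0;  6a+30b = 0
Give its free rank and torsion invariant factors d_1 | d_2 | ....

rank_ℚ(R)=2; free=2−2=0
SNF(R) diag = [3, 6] → torsion [3, 6]

Answer: M ≅ ℤ/3 ⊕ ℤ/6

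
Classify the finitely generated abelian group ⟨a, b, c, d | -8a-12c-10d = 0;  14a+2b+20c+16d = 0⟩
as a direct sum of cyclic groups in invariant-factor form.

Answer: M ≅ ℤ^2 ⊕ ℤ/2 ⊕ ℤ/2

Derivation:
rank_ℚ(R)=2; free=4−2=2
SNF(R) diag = [2, 2] → torsion [2, 2]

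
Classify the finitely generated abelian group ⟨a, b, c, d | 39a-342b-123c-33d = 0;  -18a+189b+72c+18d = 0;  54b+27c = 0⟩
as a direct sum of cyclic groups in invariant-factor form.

rank_ℚ(R)=3; free=4−3=1
SNF(R) diag = [3, 9, 27] → torsion [3, 9, 27]

Answer: M ≅ ℤ^1 ⊕ ℤ/3 ⊕ ℤ/9 ⊕ ℤ/27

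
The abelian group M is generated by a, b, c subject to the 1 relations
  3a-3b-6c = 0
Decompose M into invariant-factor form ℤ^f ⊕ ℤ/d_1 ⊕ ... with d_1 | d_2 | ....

rank_ℚ(R)=1; free=3−1=2
SNF(R) diag = [3] → torsion [3]

Answer: M ≅ ℤ^2 ⊕ ℤ/3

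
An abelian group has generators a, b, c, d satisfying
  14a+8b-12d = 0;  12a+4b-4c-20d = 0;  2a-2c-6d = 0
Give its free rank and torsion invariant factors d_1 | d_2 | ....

rank_ℚ(R)=3; free=4−3=1
SNF(R) diag = [2, 2, 4] → torsion [2, 2, 4]

Answer: M ≅ ℤ^1 ⊕ ℤ/2 ⊕ ℤ/2 ⊕ ℤ/4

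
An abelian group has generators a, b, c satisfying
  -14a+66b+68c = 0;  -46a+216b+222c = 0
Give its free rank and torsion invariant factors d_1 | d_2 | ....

Answer: M ≅ ℤ^1 ⊕ ℤ/2 ⊕ ℤ/2

Derivation:
rank_ℚ(R)=2; free=3−2=1
SNF(R) diag = [2, 2] → torsion [2, 2]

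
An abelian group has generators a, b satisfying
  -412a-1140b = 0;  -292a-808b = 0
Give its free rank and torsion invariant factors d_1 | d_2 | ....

rank_ℚ(R)=2; free=2−2=0
SNF(R) diag = [4, 4] → torsion [4, 4]

Answer: M ≅ ℤ/4 ⊕ ℤ/4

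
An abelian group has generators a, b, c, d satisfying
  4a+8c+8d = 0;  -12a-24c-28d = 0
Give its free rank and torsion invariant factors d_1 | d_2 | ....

rank_ℚ(R)=2; free=4−2=2
SNF(R) diag = [4, 4] → torsion [4, 4]

Answer: M ≅ ℤ^2 ⊕ ℤ/4 ⊕ ℤ/4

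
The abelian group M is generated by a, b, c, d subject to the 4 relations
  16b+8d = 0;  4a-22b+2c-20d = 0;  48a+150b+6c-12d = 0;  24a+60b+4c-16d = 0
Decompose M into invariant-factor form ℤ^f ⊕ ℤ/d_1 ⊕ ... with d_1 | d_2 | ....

Answer: M ≅ ℤ/2 ⊕ ℤ/4 ⊕ ℤ/8 ⊕ ℤ/24

Derivation:
rank_ℚ(R)=4; free=4−4=0
SNF(R) diag = [2, 4, 8, 24] → torsion [2, 4, 8, 24]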